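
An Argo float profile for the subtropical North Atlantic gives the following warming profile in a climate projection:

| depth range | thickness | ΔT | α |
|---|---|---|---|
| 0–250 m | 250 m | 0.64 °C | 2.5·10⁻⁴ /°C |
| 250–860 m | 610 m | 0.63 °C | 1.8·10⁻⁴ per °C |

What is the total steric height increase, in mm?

250 × 0.64 × 2.5×10⁻⁴ = 0.04000 m
1.8×10⁻⁴ × 0.63 × 610 = 0.069174 m
Δh = 0.04000 + 0.069174 = 0.109174 m ≈ 109 mm

109 mm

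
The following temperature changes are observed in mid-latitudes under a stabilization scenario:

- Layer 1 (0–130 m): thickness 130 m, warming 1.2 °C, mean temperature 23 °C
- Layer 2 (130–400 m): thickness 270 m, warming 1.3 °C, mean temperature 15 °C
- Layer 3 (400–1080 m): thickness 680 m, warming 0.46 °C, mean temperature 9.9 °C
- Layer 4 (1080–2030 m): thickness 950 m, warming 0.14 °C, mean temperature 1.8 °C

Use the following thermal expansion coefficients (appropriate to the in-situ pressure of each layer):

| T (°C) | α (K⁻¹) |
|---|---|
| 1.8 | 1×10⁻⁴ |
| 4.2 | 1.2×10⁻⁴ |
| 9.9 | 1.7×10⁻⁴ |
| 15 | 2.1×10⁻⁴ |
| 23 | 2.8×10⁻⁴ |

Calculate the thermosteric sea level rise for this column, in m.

Δh = 0.184 m

Layer 1 at 23 °C → α = 2.8×10⁻⁴ K⁻¹
Layer 2 at 15 °C → α = 2.1×10⁻⁴ K⁻¹
Layer 3 at 9.9 °C → α = 1.7×10⁻⁴ K⁻¹
Layer 4 at 1.8 °C → α = 1×10⁻⁴ K⁻¹
Layer 1: 2.8×10⁻⁴ × 130 × 1.2 = 0.04368 m
Layer 2: 1.3 × 2.1×10⁻⁴ × 270 = 0.07371 m
Layer 3: 0.46 × 680 × 1.7×10⁻⁴ = 0.053176 m
Layer 4: 950 × 1×10⁻⁴ × 0.14 = 0.01330 m
Δh = 0.04368 + 0.07371 + 0.053176 + 0.01330 = 0.183866 m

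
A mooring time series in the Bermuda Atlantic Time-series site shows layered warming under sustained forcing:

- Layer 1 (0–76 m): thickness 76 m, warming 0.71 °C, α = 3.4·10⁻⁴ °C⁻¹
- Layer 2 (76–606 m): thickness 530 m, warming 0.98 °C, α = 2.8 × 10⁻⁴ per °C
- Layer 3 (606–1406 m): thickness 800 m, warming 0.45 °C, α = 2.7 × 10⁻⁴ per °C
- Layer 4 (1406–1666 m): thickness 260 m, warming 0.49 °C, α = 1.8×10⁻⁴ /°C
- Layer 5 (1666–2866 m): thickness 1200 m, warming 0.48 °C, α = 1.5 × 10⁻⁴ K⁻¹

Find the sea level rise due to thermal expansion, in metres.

0.370 m

0–76 m: 0.71 × 3.4×10⁻⁴ × 76 = 0.0183464 m
76–606 m: 0.98 × 530 × 2.8×10⁻⁴ = 0.145432 m
Layer 3: 2.7×10⁻⁴ × 0.45 × 800 = 0.09720 m
1.8×10⁻⁴ × 0.49 × 260 = 0.022932 m
1.5×10⁻⁴ × 1200 × 0.48 = 0.08640 m
Δh = 0.0183464 + 0.145432 + 0.09720 + 0.022932 + 0.08640 = 0.3703104 m ≈ 0.370 m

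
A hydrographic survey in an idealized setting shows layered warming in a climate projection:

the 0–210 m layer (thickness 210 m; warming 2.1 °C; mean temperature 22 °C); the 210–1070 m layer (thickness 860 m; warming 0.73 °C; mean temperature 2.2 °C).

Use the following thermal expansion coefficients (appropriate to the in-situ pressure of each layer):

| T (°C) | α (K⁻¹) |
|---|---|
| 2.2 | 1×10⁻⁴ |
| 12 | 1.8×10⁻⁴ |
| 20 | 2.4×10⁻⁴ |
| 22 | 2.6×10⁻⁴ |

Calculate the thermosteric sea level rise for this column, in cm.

Layer 1 at 22 °C → α = 2.6×10⁻⁴ K⁻¹
Layer 2 at 2.2 °C → α = 1×10⁻⁴ K⁻¹
0–210 m: 2.6×10⁻⁴ × 210 × 2.1 = 0.11466 m
860 × 0.73 × 1×10⁻⁴ = 0.06278 m
Δh = 0.11466 + 0.06278 = 0.17744 m ≈ 17.7 cm

17.7 cm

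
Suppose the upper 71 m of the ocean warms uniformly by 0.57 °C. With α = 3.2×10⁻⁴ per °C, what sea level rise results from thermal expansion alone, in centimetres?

Δh = αΔT·H = 3.2×10⁻⁴ × 0.57 × 71 = 0.0129504 m

Δh ≈ 1.3 cm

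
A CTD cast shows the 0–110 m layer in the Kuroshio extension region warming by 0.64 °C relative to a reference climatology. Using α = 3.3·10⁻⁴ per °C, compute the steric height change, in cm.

2.3 cm

Δh = αΔT·H = 3.3×10⁻⁴ × 0.64 × 110 = 0.023232 m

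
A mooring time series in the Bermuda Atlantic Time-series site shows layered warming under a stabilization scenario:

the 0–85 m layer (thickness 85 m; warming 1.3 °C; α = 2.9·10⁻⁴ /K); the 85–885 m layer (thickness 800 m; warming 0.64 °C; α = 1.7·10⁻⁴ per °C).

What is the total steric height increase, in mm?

Δh ≈ 119 mm

0–85 m: 2.9×10⁻⁴ × 85 × 1.3 = 0.032045 m
1.7×10⁻⁴ × 0.64 × 800 = 0.08704 m
Δh = 0.032045 + 0.08704 = 0.119085 m ≈ 119 mm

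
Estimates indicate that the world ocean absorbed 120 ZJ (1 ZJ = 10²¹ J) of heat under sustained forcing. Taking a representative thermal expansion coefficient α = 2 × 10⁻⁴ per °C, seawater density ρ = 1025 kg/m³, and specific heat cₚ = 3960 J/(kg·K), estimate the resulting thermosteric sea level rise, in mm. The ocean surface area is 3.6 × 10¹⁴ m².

Per unit area: Q = 120×10²¹ / (3.6×10¹⁴) ≈ 3.333×10⁸ J/m²
Δh = αQ/(ρcₚ) = 2×10⁻⁴ × 3.333×10⁸ / (1025 × 3960) ≈ 0.016423 m

Δh = 16.4 mm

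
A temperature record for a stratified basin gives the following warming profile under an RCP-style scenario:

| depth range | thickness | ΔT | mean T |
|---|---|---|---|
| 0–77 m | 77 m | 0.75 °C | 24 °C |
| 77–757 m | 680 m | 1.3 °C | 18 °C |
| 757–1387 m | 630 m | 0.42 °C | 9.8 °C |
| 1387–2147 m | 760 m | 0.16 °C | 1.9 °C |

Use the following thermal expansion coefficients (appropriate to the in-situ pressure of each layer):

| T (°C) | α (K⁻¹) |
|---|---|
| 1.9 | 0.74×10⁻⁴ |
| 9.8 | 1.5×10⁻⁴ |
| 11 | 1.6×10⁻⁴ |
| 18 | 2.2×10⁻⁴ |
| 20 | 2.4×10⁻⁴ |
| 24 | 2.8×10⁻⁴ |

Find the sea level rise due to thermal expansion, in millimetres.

Δh ≈ 260 mm

Layer 1 at 24 °C → α = 2.8×10⁻⁴ K⁻¹
Layer 2 at 18 °C → α = 2.2×10⁻⁴ K⁻¹
Layer 3 at 9.8 °C → α = 1.5×10⁻⁴ K⁻¹
Layer 4 at 1.9 °C → α = 0.74×10⁻⁴ K⁻¹
0–77 m: 0.75 × 77 × 2.8×10⁻⁴ = 0.01617 m
Layer 2: 2.2×10⁻⁴ × 1.3 × 680 = 0.19448 m
757–1387 m: 1.5×10⁻⁴ × 630 × 0.42 = 0.03969 m
Layer 4: 0.16 × 0.74×10⁻⁴ × 760 = 0.0089984 m
Δh = 0.01617 + 0.19448 + 0.03969 + 0.0089984 = 0.2593384 m ≈ 260 mm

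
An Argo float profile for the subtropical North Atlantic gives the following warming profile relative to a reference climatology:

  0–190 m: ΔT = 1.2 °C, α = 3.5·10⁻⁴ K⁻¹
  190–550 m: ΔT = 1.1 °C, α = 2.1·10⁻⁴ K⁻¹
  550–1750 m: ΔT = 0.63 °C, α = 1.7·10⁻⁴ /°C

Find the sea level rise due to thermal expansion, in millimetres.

0–190 m: 190 × 1.2 × 3.5×10⁻⁴ = 0.07980 m
1.1 × 2.1×10⁻⁴ × 360 = 0.08316 m
Layer 3: 1.7×10⁻⁴ × 1200 × 0.63 = 0.12852 m
Δh = 0.07980 + 0.08316 + 0.12852 = 0.29148 m ≈ 291 mm

291 mm of thermosteric rise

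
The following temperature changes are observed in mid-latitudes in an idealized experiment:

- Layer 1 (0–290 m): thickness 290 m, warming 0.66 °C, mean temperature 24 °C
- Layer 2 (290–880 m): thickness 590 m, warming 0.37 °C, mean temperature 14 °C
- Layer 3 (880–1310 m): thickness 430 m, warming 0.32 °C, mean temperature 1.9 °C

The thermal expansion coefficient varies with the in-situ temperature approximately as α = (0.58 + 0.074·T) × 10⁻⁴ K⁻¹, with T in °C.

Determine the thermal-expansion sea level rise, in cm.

Δh = 9.0 cm

Layer 1: α = (0.58 + 0.074×24)×10⁻⁴ = 2.356×10⁻⁴ K⁻¹
Layer 2: α = (0.58 + 0.074×14)×10⁻⁴ = 1.616×10⁻⁴ K⁻¹
Layer 3: α = (0.58 + 0.074×1.9)×10⁻⁴ = 0.7206×10⁻⁴ K⁻¹
0.66 × 2.356×10⁻⁴ × 290 = 0.04509384 m
Layer 2: 0.37 × 1.616×10⁻⁴ × 590 = 0.03527728 m
0.7206×10⁻⁴ × 0.32 × 430 = 0.009915456 m
Δh = 0.04509384 + 0.03527728 + 0.009915456 = 0.090286576 m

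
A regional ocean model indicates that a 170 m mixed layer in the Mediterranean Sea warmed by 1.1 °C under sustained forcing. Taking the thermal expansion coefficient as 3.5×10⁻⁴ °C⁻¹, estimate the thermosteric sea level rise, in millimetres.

Δh = 65.5 mm

Δh = αΔT·H = 3.5×10⁻⁴ × 1.1 × 170 = 0.06545 m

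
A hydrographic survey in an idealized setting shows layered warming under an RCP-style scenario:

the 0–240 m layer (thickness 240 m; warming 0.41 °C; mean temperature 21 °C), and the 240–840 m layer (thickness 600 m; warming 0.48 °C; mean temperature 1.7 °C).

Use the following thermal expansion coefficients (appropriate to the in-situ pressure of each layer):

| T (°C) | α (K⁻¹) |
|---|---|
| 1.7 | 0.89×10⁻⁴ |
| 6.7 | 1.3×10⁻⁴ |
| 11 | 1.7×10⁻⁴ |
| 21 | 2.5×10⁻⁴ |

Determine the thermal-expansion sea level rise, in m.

Layer 1 at 21 °C → α = 2.5×10⁻⁴ K⁻¹
Layer 2 at 1.7 °C → α = 0.89×10⁻⁴ K⁻¹
0.41 × 2.5×10⁻⁴ × 240 = 0.02460 m
0.89×10⁻⁴ × 600 × 0.48 = 0.025632 m
Δh = 0.02460 + 0.025632 = 0.050232 m

Δh = 0.0502 m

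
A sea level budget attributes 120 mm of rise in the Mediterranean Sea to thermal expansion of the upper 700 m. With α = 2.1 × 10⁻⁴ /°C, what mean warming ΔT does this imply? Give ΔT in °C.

ΔT = Δh/(αH) = 0.12 / (2.1×10⁻⁴ × 700) ≈ 0.8163 °C

about 0.82 °C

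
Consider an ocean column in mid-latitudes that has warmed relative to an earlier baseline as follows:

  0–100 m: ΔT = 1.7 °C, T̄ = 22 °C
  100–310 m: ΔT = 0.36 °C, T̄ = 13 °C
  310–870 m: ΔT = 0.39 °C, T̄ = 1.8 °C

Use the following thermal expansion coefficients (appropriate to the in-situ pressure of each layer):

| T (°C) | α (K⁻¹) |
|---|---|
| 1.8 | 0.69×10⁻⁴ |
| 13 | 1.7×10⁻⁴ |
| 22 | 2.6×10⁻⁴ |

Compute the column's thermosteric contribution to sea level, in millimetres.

Layer 1 at 22 °C → α = 2.6×10⁻⁴ K⁻¹
Layer 2 at 13 °C → α = 1.7×10⁻⁴ K⁻¹
Layer 3 at 1.8 °C → α = 0.69×10⁻⁴ K⁻¹
100 × 1.7 × 2.6×10⁻⁴ = 0.04420 m
100–310 m: 210 × 0.36 × 1.7×10⁻⁴ = 0.012852 m
0.39 × 0.69×10⁻⁴ × 560 = 0.0150696 m
Δh = 0.04420 + 0.012852 + 0.0150696 = 0.0721216 m ≈ 72.1 mm

72.1 mm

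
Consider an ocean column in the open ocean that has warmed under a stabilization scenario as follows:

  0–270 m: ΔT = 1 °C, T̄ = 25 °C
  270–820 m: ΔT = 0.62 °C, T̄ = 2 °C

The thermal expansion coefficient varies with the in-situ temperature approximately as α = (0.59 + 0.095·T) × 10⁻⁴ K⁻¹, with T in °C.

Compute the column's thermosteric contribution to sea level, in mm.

110 mm

Layer 1: α = (0.59 + 0.095×25)×10⁻⁴ = 2.965×10⁻⁴ K⁻¹
Layer 2: α = (0.59 + 0.095×2)×10⁻⁴ = 0.78×10⁻⁴ K⁻¹
0–270 m: 1 × 2.965×10⁻⁴ × 270 = 0.080055 m
0.78×10⁻⁴ × 0.62 × 550 = 0.026598 m
Δh = 0.080055 + 0.026598 = 0.106653 m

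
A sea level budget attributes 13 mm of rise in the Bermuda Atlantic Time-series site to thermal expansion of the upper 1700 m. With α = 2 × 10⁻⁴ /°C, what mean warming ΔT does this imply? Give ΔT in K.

ΔT = Δh/(αH) = 0.013 / (2×10⁻⁴ × 1700) ≈ 0.03824 K

0.038 K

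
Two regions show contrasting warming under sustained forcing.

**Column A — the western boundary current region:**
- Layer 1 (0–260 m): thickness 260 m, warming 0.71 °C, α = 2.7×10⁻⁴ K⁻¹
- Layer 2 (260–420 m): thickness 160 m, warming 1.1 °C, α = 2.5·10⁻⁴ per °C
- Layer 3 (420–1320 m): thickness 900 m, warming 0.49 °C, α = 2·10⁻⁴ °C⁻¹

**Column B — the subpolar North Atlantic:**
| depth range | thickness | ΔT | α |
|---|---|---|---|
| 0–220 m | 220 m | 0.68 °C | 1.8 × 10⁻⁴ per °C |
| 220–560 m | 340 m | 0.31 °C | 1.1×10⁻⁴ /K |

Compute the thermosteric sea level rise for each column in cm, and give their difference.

A 0–260 m: 260 × 2.7×10⁻⁴ × 0.71 = 0.049842 m
A Layer 2: 1.1 × 2.5×10⁻⁴ × 160 = 0.04400 m
A 900 × 0.49 × 2×10⁻⁴ = 0.08820 m
A total: 0.182042 m
B Layer 1: 0.68 × 220 × 1.8×10⁻⁴ = 0.026928 m
B Layer 2: 340 × 0.31 × 1.1×10⁻⁴ = 0.011594 m
B total: 0.038522 m
Difference: 0.182042 − 0.038522 = 0.14352 m

A: 18.2 cm; B: 3.85 cm; difference 14.4 cm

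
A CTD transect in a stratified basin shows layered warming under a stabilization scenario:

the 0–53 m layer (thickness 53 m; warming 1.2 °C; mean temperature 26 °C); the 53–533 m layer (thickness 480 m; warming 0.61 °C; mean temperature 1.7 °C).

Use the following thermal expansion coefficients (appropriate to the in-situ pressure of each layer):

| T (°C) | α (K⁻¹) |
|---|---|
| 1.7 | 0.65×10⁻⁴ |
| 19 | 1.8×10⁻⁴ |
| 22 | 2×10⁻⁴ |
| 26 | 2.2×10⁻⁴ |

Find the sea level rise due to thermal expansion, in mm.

Δh = 33 mm

Layer 1 at 26 °C → α = 2.2×10⁻⁴ K⁻¹
Layer 2 at 1.7 °C → α = 0.65×10⁻⁴ K⁻¹
Layer 1: 1.2 × 2.2×10⁻⁴ × 53 = 0.013992 m
Layer 2: 0.61 × 480 × 0.65×10⁻⁴ = 0.019032 m
Δh = 0.013992 + 0.019032 = 0.033024 m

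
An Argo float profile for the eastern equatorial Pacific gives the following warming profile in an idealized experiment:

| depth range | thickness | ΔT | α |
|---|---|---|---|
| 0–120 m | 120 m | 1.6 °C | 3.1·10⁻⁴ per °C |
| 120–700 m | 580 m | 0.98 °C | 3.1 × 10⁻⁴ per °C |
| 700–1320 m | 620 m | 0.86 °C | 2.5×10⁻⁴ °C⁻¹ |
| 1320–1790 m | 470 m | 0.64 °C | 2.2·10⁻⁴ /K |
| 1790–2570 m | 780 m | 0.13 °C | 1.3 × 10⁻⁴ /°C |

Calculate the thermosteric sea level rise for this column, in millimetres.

about 448 mm

0–120 m: 3.1×10⁻⁴ × 120 × 1.6 = 0.05952 m
Layer 2: 0.98 × 3.1×10⁻⁴ × 580 = 0.176204 m
0.86 × 2.5×10⁻⁴ × 620 = 0.13330 m
1320–1790 m: 470 × 0.64 × 2.2×10⁻⁴ = 0.066176 m
780 × 1.3×10⁻⁴ × 0.13 = 0.013182 m
Δh = 0.05952 + 0.176204 + 0.13330 + 0.066176 + 0.013182 = 0.448382 m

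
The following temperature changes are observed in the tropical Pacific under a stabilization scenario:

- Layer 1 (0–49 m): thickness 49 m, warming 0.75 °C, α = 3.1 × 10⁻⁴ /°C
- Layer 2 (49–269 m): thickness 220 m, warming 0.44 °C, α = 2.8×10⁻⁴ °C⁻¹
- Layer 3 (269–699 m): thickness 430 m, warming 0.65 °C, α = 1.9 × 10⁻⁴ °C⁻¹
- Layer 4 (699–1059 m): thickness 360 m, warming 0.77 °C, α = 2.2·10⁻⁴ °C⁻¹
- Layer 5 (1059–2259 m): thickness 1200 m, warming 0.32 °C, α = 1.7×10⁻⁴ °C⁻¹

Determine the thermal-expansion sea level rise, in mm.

0–49 m: 3.1×10⁻⁴ × 0.75 × 49 = 0.0113925 m
220 × 2.8×10⁻⁴ × 0.44 = 0.027104 m
269–699 m: 430 × 1.9×10⁻⁴ × 0.65 = 0.053105 m
2.2×10⁻⁴ × 360 × 0.77 = 0.060984 m
1059–2259 m: 0.32 × 1.7×10⁻⁴ × 1200 = 0.06528 m
Δh = 0.0113925 + 0.027104 + 0.053105 + 0.060984 + 0.06528 = 0.2178655 m ≈ 218 mm

Δh = 218 mm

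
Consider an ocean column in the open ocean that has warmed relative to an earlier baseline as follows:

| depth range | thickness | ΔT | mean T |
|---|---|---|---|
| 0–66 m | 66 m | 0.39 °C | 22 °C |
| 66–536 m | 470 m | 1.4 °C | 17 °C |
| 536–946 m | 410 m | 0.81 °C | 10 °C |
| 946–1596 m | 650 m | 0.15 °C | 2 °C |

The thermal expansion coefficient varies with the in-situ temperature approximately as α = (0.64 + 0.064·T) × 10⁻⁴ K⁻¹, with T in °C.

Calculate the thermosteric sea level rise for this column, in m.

Layer 1: α = (0.64 + 0.064×22)×10⁻⁴ = 2.048×10⁻⁴ K⁻¹
Layer 2: α = (0.64 + 0.064×17)×10⁻⁴ = 1.728×10⁻⁴ K⁻¹
Layer 3: α = (0.64 + 0.064×10)×10⁻⁴ = 1.28×10⁻⁴ K⁻¹
Layer 4: α = (0.64 + 0.064×2)×10⁻⁴ = 0.768×10⁻⁴ K⁻¹
0–66 m: 66 × 0.39 × 2.048×10⁻⁴ = 0.005271552 m
470 × 1.4 × 1.728×10⁻⁴ = 0.1137024 m
536–946 m: 1.28×10⁻⁴ × 0.81 × 410 = 0.0425088 m
650 × 0.15 × 0.768×10⁻⁴ = 0.007488 m
Δh = 0.005271552 + 0.1137024 + 0.0425088 + 0.007488 = 0.168970752 m

0.17 m of thermosteric rise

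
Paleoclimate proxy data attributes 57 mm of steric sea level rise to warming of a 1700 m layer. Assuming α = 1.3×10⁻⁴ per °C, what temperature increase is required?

ΔT = Δh/(αH) = 0.057 / (1.3×10⁻⁴ × 1700) ≈ 0.2579 K

0.258 K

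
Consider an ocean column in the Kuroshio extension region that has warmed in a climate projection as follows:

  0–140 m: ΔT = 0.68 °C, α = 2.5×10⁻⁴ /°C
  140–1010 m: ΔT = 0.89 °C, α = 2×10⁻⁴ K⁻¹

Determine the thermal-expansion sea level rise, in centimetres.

0–140 m: 140 × 0.68 × 2.5×10⁻⁴ = 0.02380 m
Layer 2: 870 × 0.89 × 2×10⁻⁴ = 0.15486 m
Δh = 0.02380 + 0.15486 = 0.17866 m

17.9 cm of thermosteric rise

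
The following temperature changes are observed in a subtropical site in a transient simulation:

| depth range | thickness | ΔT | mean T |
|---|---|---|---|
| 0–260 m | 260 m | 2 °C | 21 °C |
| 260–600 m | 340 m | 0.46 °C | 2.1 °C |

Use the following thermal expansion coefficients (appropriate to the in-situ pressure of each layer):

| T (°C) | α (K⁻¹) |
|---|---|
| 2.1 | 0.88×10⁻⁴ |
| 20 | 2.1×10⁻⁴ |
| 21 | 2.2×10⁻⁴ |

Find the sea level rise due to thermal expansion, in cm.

12.8 cm of thermosteric rise

Layer 1 at 21 °C → α = 2.2×10⁻⁴ K⁻¹
Layer 2 at 2.1 °C → α = 0.88×10⁻⁴ K⁻¹
Layer 1: 260 × 2.2×10⁻⁴ × 2 = 0.11440 m
260–600 m: 0.46 × 0.88×10⁻⁴ × 340 = 0.0137632 m
Δh = 0.11440 + 0.0137632 = 0.1281632 m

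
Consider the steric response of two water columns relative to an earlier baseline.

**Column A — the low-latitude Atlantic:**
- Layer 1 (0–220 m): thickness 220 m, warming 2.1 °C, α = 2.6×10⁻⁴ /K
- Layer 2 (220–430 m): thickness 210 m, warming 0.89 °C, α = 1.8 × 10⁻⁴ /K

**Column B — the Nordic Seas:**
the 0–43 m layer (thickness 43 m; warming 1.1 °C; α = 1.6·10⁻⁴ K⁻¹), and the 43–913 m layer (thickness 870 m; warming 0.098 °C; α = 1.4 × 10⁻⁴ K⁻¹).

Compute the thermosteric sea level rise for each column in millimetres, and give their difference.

A 0–220 m: 2.6×10⁻⁴ × 2.1 × 220 = 0.12012 m
A Layer 2: 1.8×10⁻⁴ × 0.89 × 210 = 0.033642 m
A total: 0.153762 m
B Layer 1: 1.6×10⁻⁴ × 1.1 × 43 = 0.007568 m
B 0.098 × 870 × 1.4×10⁻⁴ = 0.0119364 m
B total: 0.0195044 m
Difference: 0.153762 − 0.0195044 = 0.1342576 m

Δh_A ≈ 150 mm, Δh_B ≈ 20 mm; difference ≈ 130 mm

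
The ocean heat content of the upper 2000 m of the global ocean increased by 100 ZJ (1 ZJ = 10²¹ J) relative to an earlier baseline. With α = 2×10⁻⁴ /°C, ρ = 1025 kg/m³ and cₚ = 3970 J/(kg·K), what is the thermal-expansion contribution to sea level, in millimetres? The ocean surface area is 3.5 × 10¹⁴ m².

Per unit area: Q = 100×10²¹ / (3.5×10¹⁴) ≈ 2.857×10⁸ J/m²
Δh = αQ/(ρcₚ) = 2×10⁻⁴ × 2.857×10⁸ / (1025 × 3970) ≈ 0.014042 m

Δh ≈ 14.0 mm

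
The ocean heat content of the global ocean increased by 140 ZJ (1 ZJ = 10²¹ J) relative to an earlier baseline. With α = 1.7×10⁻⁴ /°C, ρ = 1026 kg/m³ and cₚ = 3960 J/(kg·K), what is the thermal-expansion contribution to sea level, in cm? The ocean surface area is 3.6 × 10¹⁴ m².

Per unit area: Q = 140×10²¹ / (3.6×10¹⁴) ≈ 3.889×10⁸ J/m²
Δh = αQ/(ρcₚ) = 1.7×10⁻⁴ × 3.889×10⁸ / (1026 × 3960) ≈ 0.016272 m

1.63 cm of thermosteric rise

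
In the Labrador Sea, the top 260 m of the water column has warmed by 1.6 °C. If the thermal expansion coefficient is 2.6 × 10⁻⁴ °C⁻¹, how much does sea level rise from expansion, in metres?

about 0.11 m

Δh = αΔT·H = 2.6×10⁻⁴ × 1.6 × 260 = 0.10816 m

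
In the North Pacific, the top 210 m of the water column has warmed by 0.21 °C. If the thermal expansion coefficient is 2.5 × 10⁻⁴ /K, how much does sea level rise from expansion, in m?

about 0.011 m

Δh = αΔT·H = 2.5×10⁻⁴ × 0.21 × 210 = 0.011025 m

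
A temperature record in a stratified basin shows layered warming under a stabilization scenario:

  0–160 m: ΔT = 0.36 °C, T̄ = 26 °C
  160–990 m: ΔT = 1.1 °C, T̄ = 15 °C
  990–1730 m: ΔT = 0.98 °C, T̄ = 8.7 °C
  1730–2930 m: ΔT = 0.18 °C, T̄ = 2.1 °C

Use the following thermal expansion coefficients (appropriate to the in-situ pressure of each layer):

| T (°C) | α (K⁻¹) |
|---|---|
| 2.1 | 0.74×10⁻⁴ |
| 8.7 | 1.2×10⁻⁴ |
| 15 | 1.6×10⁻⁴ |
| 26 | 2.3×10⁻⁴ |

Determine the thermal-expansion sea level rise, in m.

Layer 1 at 26 °C → α = 2.3×10⁻⁴ K⁻¹
Layer 2 at 15 °C → α = 1.6×10⁻⁴ K⁻¹
Layer 3 at 8.7 °C → α = 1.2×10⁻⁴ K⁻¹
Layer 4 at 2.1 °C → α = 0.74×10⁻⁴ K⁻¹
2.3×10⁻⁴ × 160 × 0.36 = 0.013248 m
Layer 2: 830 × 1.6×10⁻⁴ × 1.1 = 0.14608 m
990–1730 m: 740 × 1.2×10⁻⁴ × 0.98 = 0.087024 m
1730–2930 m: 0.18 × 0.74×10⁻⁴ × 1200 = 0.015984 m
Δh = 0.013248 + 0.14608 + 0.087024 + 0.015984 = 0.262336 m

Δh ≈ 0.262 m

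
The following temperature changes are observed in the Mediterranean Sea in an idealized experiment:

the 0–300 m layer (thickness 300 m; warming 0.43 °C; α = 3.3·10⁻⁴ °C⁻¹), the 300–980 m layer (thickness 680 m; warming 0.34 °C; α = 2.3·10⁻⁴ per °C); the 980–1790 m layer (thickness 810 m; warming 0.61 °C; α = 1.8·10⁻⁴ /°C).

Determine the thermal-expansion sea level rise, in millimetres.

0–300 m: 0.43 × 3.3×10⁻⁴ × 300 = 0.04257 m
0.34 × 680 × 2.3×10⁻⁴ = 0.053176 m
980–1790 m: 810 × 0.61 × 1.8×10⁻⁴ = 0.088938 m
Δh = 0.04257 + 0.053176 + 0.088938 = 0.184684 m ≈ 185 mm

185 mm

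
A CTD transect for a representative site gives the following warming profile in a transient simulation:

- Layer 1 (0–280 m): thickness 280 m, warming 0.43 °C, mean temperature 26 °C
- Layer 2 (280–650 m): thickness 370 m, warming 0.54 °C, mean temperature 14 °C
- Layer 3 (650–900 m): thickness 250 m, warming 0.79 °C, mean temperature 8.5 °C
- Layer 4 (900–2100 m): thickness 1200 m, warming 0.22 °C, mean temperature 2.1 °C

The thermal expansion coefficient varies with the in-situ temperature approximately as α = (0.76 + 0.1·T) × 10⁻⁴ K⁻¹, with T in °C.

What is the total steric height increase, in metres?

0.141 m of thermosteric rise

Layer 1: α = (0.76 + 0.1×26)×10⁻⁴ = 3.36×10⁻⁴ K⁻¹
Layer 2: α = (0.76 + 0.1×14)×10⁻⁴ = 2.16×10⁻⁴ K⁻¹
Layer 3: α = (0.76 + 0.1×8.5)×10⁻⁴ = 1.61×10⁻⁴ K⁻¹
Layer 4: α = (0.76 + 0.1×2.1)×10⁻⁴ = 0.97×10⁻⁴ K⁻¹
Layer 1: 3.36×10⁻⁴ × 0.43 × 280 = 0.0404544 m
Layer 2: 2.16×10⁻⁴ × 370 × 0.54 = 0.0431568 m
650–900 m: 250 × 1.61×10⁻⁴ × 0.79 = 0.0317975 m
900–2100 m: 0.22 × 0.97×10⁻⁴ × 1200 = 0.025608 m
Δh = 0.0404544 + 0.0431568 + 0.0317975 + 0.025608 = 0.1410167 m ≈ 0.141 m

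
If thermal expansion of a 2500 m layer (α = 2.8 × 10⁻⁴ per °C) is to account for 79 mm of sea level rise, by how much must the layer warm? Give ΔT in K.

ΔT = Δh/(αH) = 0.079 / (2.8×10⁻⁴ × 2500) ≈ 0.1129 K

ΔT ≈ 0.113 K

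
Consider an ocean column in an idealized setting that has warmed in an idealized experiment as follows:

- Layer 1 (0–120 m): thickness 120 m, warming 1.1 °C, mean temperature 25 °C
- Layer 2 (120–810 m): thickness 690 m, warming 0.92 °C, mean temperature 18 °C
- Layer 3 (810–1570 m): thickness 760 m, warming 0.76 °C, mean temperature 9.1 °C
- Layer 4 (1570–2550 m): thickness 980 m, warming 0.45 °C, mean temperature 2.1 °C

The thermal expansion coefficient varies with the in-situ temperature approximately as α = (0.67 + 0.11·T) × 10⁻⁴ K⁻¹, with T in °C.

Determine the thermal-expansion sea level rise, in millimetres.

about 350 mm

Layer 1: α = (0.67 + 0.11×25)×10⁻⁴ = 3.42×10⁻⁴ K⁻¹
Layer 2: α = (0.67 + 0.11×18)×10⁻⁴ = 2.65×10⁻⁴ K⁻¹
Layer 3: α = (0.67 + 0.11×9.1)×10⁻⁴ = 1.671×10⁻⁴ K⁻¹
Layer 4: α = (0.67 + 0.11×2.1)×10⁻⁴ = 0.901×10⁻⁴ K⁻¹
0–120 m: 120 × 1.1 × 3.42×10⁻⁴ = 0.045144 m
120–810 m: 690 × 2.65×10⁻⁴ × 0.92 = 0.168222 m
760 × 0.76 × 1.671×10⁻⁴ = 0.09651696 m
1570–2550 m: 980 × 0.45 × 0.901×10⁻⁴ = 0.0397341 m
Δh = 0.045144 + 0.168222 + 0.09651696 + 0.0397341 = 0.34961706 m ≈ 350 mm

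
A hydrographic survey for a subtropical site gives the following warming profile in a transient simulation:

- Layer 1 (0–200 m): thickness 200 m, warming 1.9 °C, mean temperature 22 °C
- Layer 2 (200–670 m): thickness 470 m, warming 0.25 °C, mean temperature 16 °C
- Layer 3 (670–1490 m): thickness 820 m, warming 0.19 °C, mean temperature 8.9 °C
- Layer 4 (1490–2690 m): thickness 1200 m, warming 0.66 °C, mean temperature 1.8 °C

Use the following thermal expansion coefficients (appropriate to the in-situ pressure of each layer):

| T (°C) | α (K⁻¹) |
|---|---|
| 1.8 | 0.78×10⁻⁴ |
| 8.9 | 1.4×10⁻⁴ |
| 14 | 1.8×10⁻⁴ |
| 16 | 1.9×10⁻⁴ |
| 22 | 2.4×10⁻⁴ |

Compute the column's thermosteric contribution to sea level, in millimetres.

Layer 1 at 22 °C → α = 2.4×10⁻⁴ K⁻¹
Layer 2 at 16 °C → α = 1.9×10⁻⁴ K⁻¹
Layer 3 at 8.9 °C → α = 1.4×10⁻⁴ K⁻¹
Layer 4 at 1.8 °C → α = 0.78×10⁻⁴ K⁻¹
2.4×10⁻⁴ × 1.9 × 200 = 0.09120 m
Layer 2: 0.25 × 1.9×10⁻⁴ × 470 = 0.022325 m
820 × 0.19 × 1.4×10⁻⁴ = 0.021812 m
1490–2690 m: 0.66 × 0.78×10⁻⁴ × 1200 = 0.061776 m
Δh = 0.09120 + 0.022325 + 0.021812 + 0.061776 = 0.197113 m ≈ 197 mm

about 197 mm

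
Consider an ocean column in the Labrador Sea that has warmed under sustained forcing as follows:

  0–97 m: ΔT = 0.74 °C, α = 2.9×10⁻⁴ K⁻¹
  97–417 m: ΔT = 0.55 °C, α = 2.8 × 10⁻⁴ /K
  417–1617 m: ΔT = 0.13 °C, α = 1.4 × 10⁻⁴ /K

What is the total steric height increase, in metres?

0.0919 m

0–97 m: 0.74 × 97 × 2.9×10⁻⁴ = 0.0208162 m
0.55 × 320 × 2.8×10⁻⁴ = 0.04928 m
0.13 × 1.4×10⁻⁴ × 1200 = 0.02184 m
Δh = 0.0208162 + 0.04928 + 0.02184 = 0.0919362 m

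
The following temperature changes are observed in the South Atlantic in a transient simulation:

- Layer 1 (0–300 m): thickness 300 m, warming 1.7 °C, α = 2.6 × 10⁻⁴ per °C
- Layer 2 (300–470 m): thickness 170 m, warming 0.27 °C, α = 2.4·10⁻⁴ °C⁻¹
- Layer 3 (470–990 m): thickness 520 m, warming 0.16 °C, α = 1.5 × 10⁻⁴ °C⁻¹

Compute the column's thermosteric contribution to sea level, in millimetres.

0–300 m: 300 × 1.7 × 2.6×10⁻⁴ = 0.13260 m
2.4×10⁻⁴ × 0.27 × 170 = 0.011016 m
0.16 × 520 × 1.5×10⁻⁴ = 0.01248 m
Δh = 0.13260 + 0.011016 + 0.01248 = 0.156096 m ≈ 156 mm

about 156 mm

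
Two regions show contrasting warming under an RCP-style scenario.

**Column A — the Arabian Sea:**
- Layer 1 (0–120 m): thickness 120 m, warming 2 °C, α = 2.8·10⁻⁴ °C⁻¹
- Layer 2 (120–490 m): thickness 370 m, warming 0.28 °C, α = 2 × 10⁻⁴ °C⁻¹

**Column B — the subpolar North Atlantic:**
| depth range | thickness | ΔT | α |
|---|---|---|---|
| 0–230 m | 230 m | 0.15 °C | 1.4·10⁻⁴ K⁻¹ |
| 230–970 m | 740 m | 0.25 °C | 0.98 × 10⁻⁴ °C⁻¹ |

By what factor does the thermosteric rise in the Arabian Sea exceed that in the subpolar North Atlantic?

A 120 × 2.8×10⁻⁴ × 2 = 0.06720 m
A Layer 2: 370 × 0.28 × 2×10⁻⁴ = 0.02072 m
A total: 0.08792 m
B Layer 1: 1.4×10⁻⁴ × 230 × 0.15 = 0.00483 m
B 230–970 m: 0.25 × 0.98×10⁻⁴ × 740 = 0.01813 m
B total: 0.02296 m
Ratio: 0.08792 / 0.02296 ≈ 3.829

≈ 3.8×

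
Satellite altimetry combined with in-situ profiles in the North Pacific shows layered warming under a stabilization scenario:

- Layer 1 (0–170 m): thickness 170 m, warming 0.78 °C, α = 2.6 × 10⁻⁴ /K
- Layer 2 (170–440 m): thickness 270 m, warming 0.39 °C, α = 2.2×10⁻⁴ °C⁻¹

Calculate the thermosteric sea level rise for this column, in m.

Δh = 0.058 m

Layer 1: 170 × 0.78 × 2.6×10⁻⁴ = 0.034476 m
170–440 m: 2.2×10⁻⁴ × 0.39 × 270 = 0.023166 m
Δh = 0.034476 + 0.023166 = 0.057642 m ≈ 0.058 m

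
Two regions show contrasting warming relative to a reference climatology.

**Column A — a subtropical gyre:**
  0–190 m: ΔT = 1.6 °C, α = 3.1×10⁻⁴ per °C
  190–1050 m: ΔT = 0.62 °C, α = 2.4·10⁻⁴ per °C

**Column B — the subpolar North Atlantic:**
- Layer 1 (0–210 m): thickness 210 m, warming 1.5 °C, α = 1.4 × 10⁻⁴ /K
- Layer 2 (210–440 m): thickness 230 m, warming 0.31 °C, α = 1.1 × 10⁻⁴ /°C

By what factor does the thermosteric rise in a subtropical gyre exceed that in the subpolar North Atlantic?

A 0–190 m: 1.6 × 3.1×10⁻⁴ × 190 = 0.09424 m
A 190–1050 m: 860 × 0.62 × 2.4×10⁻⁴ = 0.127968 m
A total: 0.222208 m
B 210 × 1.4×10⁻⁴ × 1.5 = 0.04410 m
B Layer 2: 0.31 × 230 × 1.1×10⁻⁴ = 0.007843 m
B total: 0.051943 m
Ratio: 0.222208 / 0.051943 ≈ 4.278

a factor of 4.28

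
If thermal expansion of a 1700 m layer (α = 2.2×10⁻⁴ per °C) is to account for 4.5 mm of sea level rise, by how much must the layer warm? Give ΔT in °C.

ΔT = Δh/(αH) = 0.0045 / (2.2×10⁻⁴ × 1700) ≈ 0.01203 °C

ΔT ≈ 0.0120 °C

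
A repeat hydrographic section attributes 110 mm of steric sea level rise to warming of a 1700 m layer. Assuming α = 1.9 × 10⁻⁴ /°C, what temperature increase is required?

about 0.341 °C

ΔT = Δh/(αH) = 0.11 / (1.9×10⁻⁴ × 1700) ≈ 0.3406 °C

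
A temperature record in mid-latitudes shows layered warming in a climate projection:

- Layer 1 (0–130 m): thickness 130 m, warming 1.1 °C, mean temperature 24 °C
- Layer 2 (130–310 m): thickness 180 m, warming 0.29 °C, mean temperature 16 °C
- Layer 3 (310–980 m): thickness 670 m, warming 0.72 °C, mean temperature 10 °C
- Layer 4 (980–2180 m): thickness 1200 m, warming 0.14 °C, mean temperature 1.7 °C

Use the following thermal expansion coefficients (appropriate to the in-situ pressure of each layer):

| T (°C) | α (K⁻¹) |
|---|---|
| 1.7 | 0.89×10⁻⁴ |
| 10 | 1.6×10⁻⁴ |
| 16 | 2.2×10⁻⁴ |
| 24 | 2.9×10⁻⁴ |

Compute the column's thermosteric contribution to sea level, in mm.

about 145 mm

Layer 1 at 24 °C → α = 2.9×10⁻⁴ K⁻¹
Layer 2 at 16 °C → α = 2.2×10⁻⁴ K⁻¹
Layer 3 at 10 °C → α = 1.6×10⁻⁴ K⁻¹
Layer 4 at 1.7 °C → α = 0.89×10⁻⁴ K⁻¹
1.1 × 130 × 2.9×10⁻⁴ = 0.04147 m
0.29 × 2.2×10⁻⁴ × 180 = 0.011484 m
310–980 m: 0.72 × 670 × 1.6×10⁻⁴ = 0.077184 m
980–2180 m: 0.14 × 1200 × 0.89×10⁻⁴ = 0.014952 m
Δh = 0.04147 + 0.011484 + 0.077184 + 0.014952 = 0.14509 m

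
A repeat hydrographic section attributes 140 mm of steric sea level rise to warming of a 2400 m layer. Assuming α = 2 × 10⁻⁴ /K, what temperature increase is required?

ΔT ≈ 0.292 °C

ΔT = Δh/(αH) = 0.14 / (2×10⁻⁴ × 2400) ≈ 0.2917 °C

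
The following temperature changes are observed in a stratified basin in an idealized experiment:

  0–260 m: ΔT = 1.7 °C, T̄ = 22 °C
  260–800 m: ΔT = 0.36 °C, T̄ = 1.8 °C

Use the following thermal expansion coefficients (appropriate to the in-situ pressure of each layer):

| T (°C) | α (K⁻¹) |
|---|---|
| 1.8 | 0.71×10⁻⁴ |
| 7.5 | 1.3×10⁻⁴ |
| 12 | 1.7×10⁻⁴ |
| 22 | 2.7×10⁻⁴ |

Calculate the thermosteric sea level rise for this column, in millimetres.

Layer 1 at 22 °C → α = 2.7×10⁻⁴ K⁻¹
Layer 2 at 1.8 °C → α = 0.71×10⁻⁴ K⁻¹
0–260 m: 260 × 1.7 × 2.7×10⁻⁴ = 0.11934 m
Layer 2: 0.71×10⁻⁴ × 540 × 0.36 = 0.0138024 m
Δh = 0.11934 + 0.0138024 = 0.1331424 m

Δh ≈ 133 mm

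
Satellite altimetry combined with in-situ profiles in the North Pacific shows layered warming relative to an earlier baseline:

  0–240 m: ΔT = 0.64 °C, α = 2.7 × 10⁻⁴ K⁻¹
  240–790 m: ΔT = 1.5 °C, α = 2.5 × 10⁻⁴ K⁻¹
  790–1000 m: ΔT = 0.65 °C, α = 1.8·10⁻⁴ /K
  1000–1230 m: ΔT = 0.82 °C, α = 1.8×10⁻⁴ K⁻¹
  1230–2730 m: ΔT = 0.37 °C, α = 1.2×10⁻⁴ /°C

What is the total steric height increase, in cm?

0–240 m: 2.7×10⁻⁴ × 240 × 0.64 = 0.041472 m
Layer 2: 2.5×10⁻⁴ × 550 × 1.5 = 0.20625 m
Layer 3: 0.65 × 1.8×10⁻⁴ × 210 = 0.02457 m
Layer 4: 1.8×10⁻⁴ × 230 × 0.82 = 0.033948 m
0.37 × 1.2×10⁻⁴ × 1500 = 0.06660 m
Δh = 0.041472 + 0.20625 + 0.02457 + 0.033948 + 0.06660 = 0.37284 m

Δh ≈ 37 cm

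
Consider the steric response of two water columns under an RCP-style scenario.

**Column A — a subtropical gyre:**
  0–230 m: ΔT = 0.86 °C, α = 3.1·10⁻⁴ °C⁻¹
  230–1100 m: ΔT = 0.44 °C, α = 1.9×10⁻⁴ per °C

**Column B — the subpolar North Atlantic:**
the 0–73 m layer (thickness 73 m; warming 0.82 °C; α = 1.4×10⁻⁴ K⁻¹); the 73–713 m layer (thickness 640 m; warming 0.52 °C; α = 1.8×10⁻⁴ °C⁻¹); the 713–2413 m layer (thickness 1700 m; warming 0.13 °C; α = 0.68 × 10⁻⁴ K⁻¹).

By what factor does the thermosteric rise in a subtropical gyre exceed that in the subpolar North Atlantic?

≈ 1.6×

A 0–230 m: 0.86 × 230 × 3.1×10⁻⁴ = 0.061318 m
A Layer 2: 1.9×10⁻⁴ × 0.44 × 870 = 0.072732 m
A total: 0.13405 m
B Layer 1: 73 × 0.82 × 1.4×10⁻⁴ = 0.0083804 m
B 1.8×10⁻⁴ × 640 × 0.52 = 0.059904 m
B 713–2413 m: 0.13 × 1700 × 0.68×10⁻⁴ = 0.015028 m
B total: 0.0833124 m
Ratio: 0.13405 / 0.0833124 ≈ 1.609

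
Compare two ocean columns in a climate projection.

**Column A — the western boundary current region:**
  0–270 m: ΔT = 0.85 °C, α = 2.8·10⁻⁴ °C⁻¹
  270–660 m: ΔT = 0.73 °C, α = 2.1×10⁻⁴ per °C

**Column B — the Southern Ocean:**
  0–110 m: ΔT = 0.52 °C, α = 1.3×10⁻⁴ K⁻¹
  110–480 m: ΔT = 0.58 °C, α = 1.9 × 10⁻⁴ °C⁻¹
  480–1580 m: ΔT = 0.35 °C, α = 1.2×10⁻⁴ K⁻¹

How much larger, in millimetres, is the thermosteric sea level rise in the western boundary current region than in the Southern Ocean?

A 0–270 m: 270 × 2.8×10⁻⁴ × 0.85 = 0.06426 m
A 270–660 m: 0.73 × 2.1×10⁻⁴ × 390 = 0.059787 m
A total: 0.124047 m
B 0–110 m: 0.52 × 1.3×10⁻⁴ × 110 = 0.007436 m
B 110–480 m: 0.58 × 370 × 1.9×10⁻⁴ = 0.040774 m
B 1.2×10⁻⁴ × 1100 × 0.35 = 0.04620 m
B total: 0.09441 m
Difference: 0.124047 − 0.09441 = 0.029637 m

29.6 mm larger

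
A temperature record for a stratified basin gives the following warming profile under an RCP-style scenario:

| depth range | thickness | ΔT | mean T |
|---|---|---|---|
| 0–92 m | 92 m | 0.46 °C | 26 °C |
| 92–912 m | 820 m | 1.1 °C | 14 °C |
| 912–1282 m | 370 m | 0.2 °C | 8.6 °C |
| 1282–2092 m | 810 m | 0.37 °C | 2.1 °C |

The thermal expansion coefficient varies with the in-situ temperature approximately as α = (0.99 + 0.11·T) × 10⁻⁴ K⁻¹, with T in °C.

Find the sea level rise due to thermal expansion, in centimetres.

29.5 cm

Layer 1: α = (0.99 + 0.11×26)×10⁻⁴ = 3.85×10⁻⁴ K⁻¹
Layer 2: α = (0.99 + 0.11×14)×10⁻⁴ = 2.53×10⁻⁴ K⁻¹
Layer 3: α = (0.99 + 0.11×8.6)×10⁻⁴ = 1.936×10⁻⁴ K⁻¹
Layer 4: α = (0.99 + 0.11×2.1)×10⁻⁴ = 1.221×10⁻⁴ K⁻¹
Layer 1: 0.46 × 3.85×10⁻⁴ × 92 = 0.0162932 m
820 × 2.53×10⁻⁴ × 1.1 = 0.228206 m
Layer 3: 0.2 × 1.936×10⁻⁴ × 370 = 0.0143264 m
1.221×10⁻⁴ × 0.37 × 810 = 0.03659337 m
Δh = 0.0162932 + 0.228206 + 0.0143264 + 0.03659337 = 0.29541897 m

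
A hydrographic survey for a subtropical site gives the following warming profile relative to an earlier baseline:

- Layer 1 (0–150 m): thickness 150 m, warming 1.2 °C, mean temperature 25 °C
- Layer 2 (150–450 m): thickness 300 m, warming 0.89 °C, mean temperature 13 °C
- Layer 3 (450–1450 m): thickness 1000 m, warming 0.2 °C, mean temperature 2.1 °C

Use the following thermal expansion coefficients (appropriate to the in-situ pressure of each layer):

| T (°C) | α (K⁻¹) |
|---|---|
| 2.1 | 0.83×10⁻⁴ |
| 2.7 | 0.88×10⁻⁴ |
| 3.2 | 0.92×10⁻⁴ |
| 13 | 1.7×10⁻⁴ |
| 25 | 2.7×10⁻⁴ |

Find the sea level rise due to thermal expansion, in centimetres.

11 cm

Layer 1 at 25 °C → α = 2.7×10⁻⁴ K⁻¹
Layer 2 at 13 °C → α = 1.7×10⁻⁴ K⁻¹
Layer 3 at 2.1 °C → α = 0.83×10⁻⁴ K⁻¹
0–150 m: 1.2 × 2.7×10⁻⁴ × 150 = 0.04860 m
150–450 m: 0.89 × 300 × 1.7×10⁻⁴ = 0.04539 m
450–1450 m: 1000 × 0.2 × 0.83×10⁻⁴ = 0.01660 m
Δh = 0.04860 + 0.04539 + 0.01660 = 0.11059 m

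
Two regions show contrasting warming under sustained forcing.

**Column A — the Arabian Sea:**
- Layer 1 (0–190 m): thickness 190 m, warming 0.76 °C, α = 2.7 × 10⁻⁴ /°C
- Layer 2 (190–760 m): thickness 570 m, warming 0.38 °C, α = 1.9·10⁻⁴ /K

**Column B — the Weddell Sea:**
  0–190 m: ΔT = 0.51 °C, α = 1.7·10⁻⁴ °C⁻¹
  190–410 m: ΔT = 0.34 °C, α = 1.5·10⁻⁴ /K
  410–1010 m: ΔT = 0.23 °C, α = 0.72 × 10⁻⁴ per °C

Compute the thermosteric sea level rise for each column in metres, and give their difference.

A: 0.0801 m; B: 0.0376 m; difference 0.0425 m

A 2.7×10⁻⁴ × 0.76 × 190 = 0.038988 m
A 190–760 m: 570 × 1.9×10⁻⁴ × 0.38 = 0.041154 m
A total: 0.080142 m
B Layer 1: 190 × 1.7×10⁻⁴ × 0.51 = 0.016473 m
B 220 × 0.34 × 1.5×10⁻⁴ = 0.01122 m
B 410–1010 m: 600 × 0.23 × 0.72×10⁻⁴ = 0.009936 m
B total: 0.037629 m
Difference: 0.080142 − 0.037629 = 0.042513 m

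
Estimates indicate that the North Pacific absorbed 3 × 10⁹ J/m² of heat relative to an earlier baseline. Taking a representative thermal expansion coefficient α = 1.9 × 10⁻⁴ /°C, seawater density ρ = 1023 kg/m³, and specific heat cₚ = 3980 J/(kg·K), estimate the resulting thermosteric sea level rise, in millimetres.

Δh = αQ/(ρcₚ) = 1.9×10⁻⁴ × 3×10⁹ / (1023 × 3980) ≈ 0.14000 m

about 140 mm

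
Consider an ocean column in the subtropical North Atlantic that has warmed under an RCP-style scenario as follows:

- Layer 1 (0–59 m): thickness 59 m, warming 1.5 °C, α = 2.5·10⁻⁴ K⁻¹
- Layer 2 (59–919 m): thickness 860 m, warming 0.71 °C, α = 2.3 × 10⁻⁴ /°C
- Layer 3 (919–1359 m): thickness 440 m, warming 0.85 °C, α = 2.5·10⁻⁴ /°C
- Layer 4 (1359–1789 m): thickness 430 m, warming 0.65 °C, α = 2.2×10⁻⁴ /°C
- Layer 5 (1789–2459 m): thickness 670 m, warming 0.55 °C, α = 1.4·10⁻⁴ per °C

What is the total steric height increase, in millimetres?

Δh ≈ 370 mm

59 × 1.5 × 2.5×10⁻⁴ = 0.022125 m
0.71 × 860 × 2.3×10⁻⁴ = 0.140438 m
440 × 2.5×10⁻⁴ × 0.85 = 0.09350 m
1359–1789 m: 0.65 × 430 × 2.2×10⁻⁴ = 0.06149 m
0.55 × 1.4×10⁻⁴ × 670 = 0.05159 m
Δh = 0.022125 + 0.140438 + 0.09350 + 0.06149 + 0.05159 = 0.369143 m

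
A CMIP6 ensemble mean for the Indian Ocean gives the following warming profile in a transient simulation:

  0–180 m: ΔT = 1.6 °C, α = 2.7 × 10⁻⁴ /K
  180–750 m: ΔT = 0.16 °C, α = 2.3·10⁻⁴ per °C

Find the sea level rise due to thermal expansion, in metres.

Δh ≈ 0.099 m

Layer 1: 180 × 2.7×10⁻⁴ × 1.6 = 0.07776 m
0.16 × 570 × 2.3×10⁻⁴ = 0.020976 m
Δh = 0.07776 + 0.020976 = 0.098736 m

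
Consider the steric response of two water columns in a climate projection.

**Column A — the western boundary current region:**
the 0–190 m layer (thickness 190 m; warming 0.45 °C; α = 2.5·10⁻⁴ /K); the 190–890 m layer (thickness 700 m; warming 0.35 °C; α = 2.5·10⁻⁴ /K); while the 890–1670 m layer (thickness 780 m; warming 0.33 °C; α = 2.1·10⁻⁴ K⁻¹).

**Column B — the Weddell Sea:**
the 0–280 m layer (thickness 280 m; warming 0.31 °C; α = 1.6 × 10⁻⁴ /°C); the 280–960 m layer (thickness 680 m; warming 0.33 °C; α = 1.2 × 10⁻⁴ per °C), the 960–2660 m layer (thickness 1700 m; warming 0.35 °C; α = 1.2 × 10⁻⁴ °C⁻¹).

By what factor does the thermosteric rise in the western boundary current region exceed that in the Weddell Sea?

A Layer 1: 0.45 × 2.5×10⁻⁴ × 190 = 0.021375 m
A Layer 2: 0.35 × 700 × 2.5×10⁻⁴ = 0.06125 m
A 890–1670 m: 0.33 × 2.1×10⁻⁴ × 780 = 0.054054 m
A total: 0.136679 m
B Layer 1: 1.6×10⁻⁴ × 280 × 0.31 = 0.013888 m
B 280–960 m: 0.33 × 1.2×10⁻⁴ × 680 = 0.026928 m
B 960–2660 m: 0.35 × 1.2×10⁻⁴ × 1700 = 0.07140 m
B total: 0.112216 m
Ratio: 0.136679 / 0.112216 ≈ 1.218

≈ 1.22×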